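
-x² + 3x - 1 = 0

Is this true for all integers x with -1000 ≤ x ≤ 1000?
The claim fails at x = 0:
x = 0: LHS = -0² + 3·0 - 1 = -1; -1 = 0 — FAILS

Because a single integer refutes it, the statement is false.

Answer: False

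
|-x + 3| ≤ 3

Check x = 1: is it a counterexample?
Substitute x = 1 into the relation:
x = 1: LHS = |-1 + 3| = |2| = 2; 2 ≤ 3 — holds

The claim holds here, so x = 1 is not a counterexample. (A counterexample exists elsewhere, e.g. x = -1.)

Answer: No, x = 1 is not a counterexample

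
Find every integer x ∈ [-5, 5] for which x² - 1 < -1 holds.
Over all integers in [-5, 5], LHS − RHS is smallest at x = 0, where it equals 0:
x = 0: LHS = 0² - 1 = -1; -1 < -1 — FAILS
At the ends of the range:
x = -5: LHS = (-5)² - 1 = 24; 24 < -1 — FAILS
x = 5: LHS = 5² - 1 = 24; 24 < -1 — FAILS
Hence LHS − RHS is never negative, i.e. LHS ≥ RHS throughout, so the claimed relation (<) fails for every integer in [-5, 5].

Answer: None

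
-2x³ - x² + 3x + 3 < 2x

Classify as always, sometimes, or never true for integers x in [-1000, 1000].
Holds at x = 2: LHS = -2·2³ - 2² + 3·2 + 3 = -11, RHS = 2·2 = 4; -11 < 4 — holds
Fails at x = 0: LHS = -2·0³ - 0² + 3·0 + 3 = 3, RHS = 2·0 = 0; 3 < 0 — FAILS
It is satisfied by some integers in the range but not all.

Answer: Sometimes true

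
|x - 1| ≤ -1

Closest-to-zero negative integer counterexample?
Testing negative integers from -1 downward:
x = -1: LHS = |(-1) - 1| = |-2| = 2; 2 ≤ -1 — FAILS  ← closest negative counterexample to 0

Answer: x = -1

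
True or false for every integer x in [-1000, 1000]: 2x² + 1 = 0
The claim fails at x = 0:
x = 0: LHS = 2·0² + 1 = 1; 1 = 0 — FAILS

Because a single integer refutes it, the statement is false.

Answer: False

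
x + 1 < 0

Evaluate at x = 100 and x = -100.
x = 100: LHS = 100 + 1 = 101; 101 < 0 — FAILS
x = -100: LHS = (-100) + 1 = -99; -99 < 0 — holds

Answer: Partially: fails for x = 100, holds for x = -100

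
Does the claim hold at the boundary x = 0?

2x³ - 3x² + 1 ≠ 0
x = 0: LHS = 2·0³ - 3·0² + 1 = 1; 1 ≠ 0 — holds

The relation is satisfied at x = 0.

Answer: Yes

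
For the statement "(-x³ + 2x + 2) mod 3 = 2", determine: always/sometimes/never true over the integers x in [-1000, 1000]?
Holds at x = 0: LHS = (-0³ + 2·0 + 2) mod 3 = 2 mod 3 = 2; 2 = 2 — holds
Fails at x = 1: LHS = (-1³ + 2·1 + 2) mod 3 = 3 mod 3 = 0; 0 = 2 — FAILS
It is satisfied by some integers in the range but not all.

Answer: Sometimes true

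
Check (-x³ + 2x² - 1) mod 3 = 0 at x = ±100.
x = 100: LHS = (-100³ + 2·100² - 1) mod 3 = (-980001) mod 3 = 0; 0 = 0 — holds
x = -100: LHS = (-(-100)³ + 2·(-100)² - 1) mod 3 = 1019999 mod 3 = 2; 2 = 0 — FAILS

Answer: Partially: holds for x = 100, fails for x = -100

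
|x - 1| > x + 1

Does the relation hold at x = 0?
x = 0: LHS = |0 - 1| = |-1| = 1, RHS = 0 + 1 = 1; 1 > 1 — FAILS

The relation fails at x = 0, so x = 0 is a counterexample.

Answer: No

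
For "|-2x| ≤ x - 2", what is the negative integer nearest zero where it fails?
Testing negative integers from -1 downward:
x = -1: LHS = |-2·(-1)| = |2| = 2, RHS = (-1) - 2 = -3; 2 ≤ -3 — FAILS  ← closest negative counterexample to 0

Answer: x = -1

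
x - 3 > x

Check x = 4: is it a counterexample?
Substitute x = 4 into the relation:
x = 4: LHS = 4 - 3 = 1; 1 > 4 — FAILS

Since the claim fails at x = 4, this value is a counterexample.

Answer: Yes, x = 4 is a counterexample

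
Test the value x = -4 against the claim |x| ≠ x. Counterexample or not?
Substitute x = -4 into the relation:
x = -4: LHS = |-4| = 4; 4 ≠ -4 — holds

The claim holds here, so x = -4 is not a counterexample. (A counterexample exists elsewhere, e.g. x = 0.)

Answer: No, x = -4 is not a counterexample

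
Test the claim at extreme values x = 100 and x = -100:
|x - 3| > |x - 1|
x = 100: LHS = |100 - 3| = |97| = 97, RHS = |100 - 1| = |99| = 99; 97 > 99 — FAILS
x = -100: LHS = |(-100) - 3| = |-103| = 103, RHS = |(-100) - 1| = |-101| = 101; 103 > 101 — holds

Answer: Partially: fails for x = 100, holds for x = -100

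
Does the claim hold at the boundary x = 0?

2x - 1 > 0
x = 0: LHS = 2·0 - 1 = -1; -1 > 0 — FAILS

The relation fails at x = 0, so x = 0 is a counterexample.

Answer: No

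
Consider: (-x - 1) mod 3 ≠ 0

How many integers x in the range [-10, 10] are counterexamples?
Counterexamples in [-10, 10]: {-10, -7, -4, -1, 2, 5, 8}.

Counting them gives 7 values.

Answer: 7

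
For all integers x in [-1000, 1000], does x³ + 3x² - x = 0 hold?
The claim fails at x = 1:
x = 1: LHS = 1³ + 3·1² - 1 = 3; 3 = 0 — FAILS

Because a single integer refutes it, the statement is false.

Answer: False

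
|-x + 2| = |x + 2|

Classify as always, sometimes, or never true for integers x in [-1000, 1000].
Holds at x = 0: LHS = |-0 + 2| = |2| = 2, RHS = |0 + 2| = |2| = 2; 2 = 2 — holds
Fails at x = 1: LHS = |-1 + 2| = |1| = 1, RHS = |1 + 2| = |3| = 3; 1 = 3 — FAILS
It is satisfied by some integers in the range but not all.

Answer: Sometimes true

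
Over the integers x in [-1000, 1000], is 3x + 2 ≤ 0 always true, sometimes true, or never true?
Holds at x = -1: LHS = 3·(-1) + 2 = -1; -1 ≤ 0 — holds
Fails at x = 0: LHS = 3·0 + 2 = 2; 2 ≤ 0 — FAILS
It is satisfied by some integers in the range but not all.

Answer: Sometimes true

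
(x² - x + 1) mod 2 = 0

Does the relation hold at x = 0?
x = 0: LHS = (0² - 0 + 1) mod 2 = 1 mod 2 = 1; 1 = 0 — FAILS

The relation fails at x = 0, so x = 0 is a counterexample.

Answer: No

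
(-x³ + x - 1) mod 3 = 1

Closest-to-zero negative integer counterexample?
Testing negative integers from -1 downward:
x = -1: LHS = (-(-1)³ + (-1) - 1) mod 3 = (-1) mod 3 = 2; 2 = 1 — FAILS  ← closest negative counterexample to 0

Answer: x = -1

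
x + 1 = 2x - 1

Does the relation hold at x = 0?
x = 0: LHS = 0 + 1 = 1, RHS = 2·0 - 1 = -1; 1 = -1 — FAILS

The relation fails at x = 0, so x = 0 is a counterexample.

Answer: No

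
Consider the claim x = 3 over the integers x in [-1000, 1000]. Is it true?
The claim fails at x = 0:
x = 0: 0 = 3 — FAILS

Because a single integer refutes it, the statement is false.

Answer: False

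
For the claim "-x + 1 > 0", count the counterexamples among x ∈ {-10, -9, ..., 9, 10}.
Counterexamples in [-10, 10]: {1, 2, 3, 4, 5, 6, 7, 8, 9, 10}.

Counting them gives 10 values.

Answer: 10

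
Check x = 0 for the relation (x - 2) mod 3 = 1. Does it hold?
x = 0: LHS = (0 - 2) mod 3 = (-2) mod 3 = 1; 1 = 1 — holds

The relation is satisfied at x = 0.

Answer: Yes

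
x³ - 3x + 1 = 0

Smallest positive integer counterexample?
Testing positive integers:
x = 1: LHS = 1³ - 3·1 + 1 = -1; -1 = 0 — FAILS  ← smallest positive counterexample

Answer: x = 1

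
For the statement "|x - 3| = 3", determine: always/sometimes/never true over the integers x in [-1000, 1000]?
Holds at x = 0: LHS = |0 - 3| = |-3| = 3; 3 = 3 — holds
Fails at x = 1: LHS = |1 - 3| = |-2| = 2; 2 = 3 — FAILS
It is satisfied by some integers in the range but not all.

Answer: Sometimes true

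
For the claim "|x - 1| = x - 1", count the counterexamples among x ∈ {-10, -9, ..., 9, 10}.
Counterexamples in [-10, 10]: {-10, -9, -8, -7, -6, -5, -4, -3, -2, -1, 0}.

Counting them gives 11 values.

Answer: 11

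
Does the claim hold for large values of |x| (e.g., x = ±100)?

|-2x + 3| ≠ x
x = 100: LHS = |-2·100 + 3| = |-197| = 197; 197 ≠ 100 — holds
x = -100: LHS = |-2·(-100) + 3| = |203| = 203; 203 ≠ -100 — holds

Answer: Yes, holds for both x = 100 and x = -100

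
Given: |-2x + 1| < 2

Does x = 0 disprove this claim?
Substitute x = 0 into the relation:
x = 0: LHS = |-2·0 + 1| = |1| = 1; 1 < 2 — holds

The claim holds here, so x = 0 is not a counterexample. (A counterexample exists elsewhere, e.g. x = -1.)

Answer: No, x = 0 is not a counterexample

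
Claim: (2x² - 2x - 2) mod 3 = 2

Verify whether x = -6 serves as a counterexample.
Substitute x = -6 into the relation:
x = -6: LHS = (2·(-6)² - 2·(-6) - 2) mod 3 = 82 mod 3 = 1; 1 = 2 — FAILS

Since the claim fails at x = -6, this value is a counterexample.

Answer: Yes, x = -6 is a counterexample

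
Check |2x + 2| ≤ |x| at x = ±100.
x = 100: LHS = |2·100 + 2| = |202| = 202, RHS = |100| = 100; 202 ≤ 100 — FAILS
x = -100: LHS = |2·(-100) + 2| = |-198| = 198, RHS = |-100| = 100; 198 ≤ 100 — FAILS

Answer: No, fails for both x = 100 and x = -100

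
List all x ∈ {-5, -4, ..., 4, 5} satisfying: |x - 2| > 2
Holds for: {-5, -4, -3, -2, -1, 5}
Fails for: {0, 1, 2, 3, 4}

Answer: {-5, -4, -3, -2, -1, 5}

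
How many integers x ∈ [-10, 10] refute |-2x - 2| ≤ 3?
Counterexamples in [-10, 10]: {-10, -9, -8, -7, -6, -5, -4, -3, 1, 2, 3, 4, 5, 6, 7, 8, 9, 10}.

Counting them gives 18 values.

Answer: 18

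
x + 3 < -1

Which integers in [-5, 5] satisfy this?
Holds for: {-5}
Fails for: {-4, -3, -2, -1, 0, 1, 2, 3, 4, 5}

Answer: {-5}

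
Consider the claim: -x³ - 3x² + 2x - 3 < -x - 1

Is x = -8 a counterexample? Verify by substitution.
Substitute x = -8 into the relation:
x = -8: LHS = -(-8)³ - 3·(-8)² + 2·(-8) - 3 = 301, RHS = -(-8) - 1 = 7; 301 < 7 — FAILS

Since the claim fails at x = -8, this value is a counterexample.

Answer: Yes, x = -8 is a counterexample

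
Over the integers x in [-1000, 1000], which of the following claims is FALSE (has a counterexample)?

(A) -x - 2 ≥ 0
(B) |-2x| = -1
(A) x = 0: LHS = -0 - 2 = -2; -2 ≥ 0 — FAILS
(B) x = 0: LHS = |-2·0| = |0| = 0; 0 = -1 — FAILS

Answer: Both A and B are false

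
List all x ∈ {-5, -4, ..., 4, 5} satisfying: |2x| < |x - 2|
Holds for: {-1, 0}
Fails for: {-5, -4, -3, -2, 1, 2, 3, 4, 5}

Answer: {-1, 0}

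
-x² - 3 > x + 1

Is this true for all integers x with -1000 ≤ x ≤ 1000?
The claim fails at x = 0:
x = 0: LHS = -0² - 3 = -3, RHS = 0 + 1 = 1; -3 > 1 — FAILS

Because a single integer refutes it, the statement is false.

Answer: False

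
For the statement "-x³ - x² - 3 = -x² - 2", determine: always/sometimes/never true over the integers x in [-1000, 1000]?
Holds at x = -1: LHS = -(-1)³ - (-1)² - 3 = -3, RHS = -(-1)² - 2 = -3; -3 = -3 — holds
Fails at x = 0: LHS = -0³ - 0² - 3 = -3, RHS = -0² - 2 = -2; -3 = -2 — FAILS
It is satisfied by some integers in the range but not all.

Answer: Sometimes true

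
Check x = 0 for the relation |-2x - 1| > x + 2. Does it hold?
x = 0: LHS = |-2·0 - 1| = |-1| = 1, RHS = 0 + 2 = 2; 1 > 2 — FAILS

The relation fails at x = 0, so x = 0 is a counterexample.

Answer: No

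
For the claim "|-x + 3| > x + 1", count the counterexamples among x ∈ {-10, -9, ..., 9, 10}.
Counterexamples in [-10, 10]: {1, 2, 3, 4, 5, 6, 7, 8, 9, 10}.

Counting them gives 10 values.

Answer: 10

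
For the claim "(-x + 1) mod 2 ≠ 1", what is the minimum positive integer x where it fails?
Testing positive integers:
x = 1: LHS = (-1 + 1) mod 2 = 0 mod 2 = 0; 0 ≠ 1 — holds
x = 2: LHS = (-2 + 1) mod 2 = (-1) mod 2 = 1; 1 ≠ 1 — FAILS  ← smallest positive counterexample

Answer: x = 2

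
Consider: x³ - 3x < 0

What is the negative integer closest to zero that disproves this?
Testing negative integers from -1 downward:
x = -1: LHS = (-1)³ - 3·(-1) = 2; 2 < 0 — FAILS  ← closest negative counterexample to 0

Answer: x = -1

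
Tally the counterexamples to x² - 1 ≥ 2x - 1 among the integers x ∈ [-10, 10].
Counterexamples in [-10, 10]: {1}.

Counting them gives 1 values.

Answer: 1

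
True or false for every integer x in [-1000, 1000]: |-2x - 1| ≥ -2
An absolute value is never negative, so the left side is ≥ 0 for every x, while the right side is -2. Tightest case in [-1000, 1000] is x = 0:
x = 0: LHS = |-2·0 - 1| = |-1| = 1; 1 ≥ -2 — holds
Hence LHS − RHS is never negative, i.e. LHS ≥ RHS throughout, so the relation holds for every integer in [-1000, 1000].

No counterexample exists.

Answer: True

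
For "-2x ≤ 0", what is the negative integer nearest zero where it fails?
Testing negative integers from -1 downward:
x = -1: LHS = -2·(-1) = 2; 2 ≤ 0 — FAILS  ← closest negative counterexample to 0

Answer: x = -1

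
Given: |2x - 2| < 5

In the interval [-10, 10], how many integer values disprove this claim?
Counterexamples in [-10, 10]: {-10, -9, -8, -7, -6, -5, -4, -3, -2, 4, 5, 6, 7, 8, 9, 10}.

Counting them gives 16 values.

Answer: 16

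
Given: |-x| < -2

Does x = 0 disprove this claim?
Substitute x = 0 into the relation:
x = 0: LHS = |-0| = |0| = 0; 0 < -2 — FAILS

Since the claim fails at x = 0, this value is a counterexample.

Answer: Yes, x = 0 is a counterexample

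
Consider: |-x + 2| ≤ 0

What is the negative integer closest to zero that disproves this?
Testing negative integers from -1 downward:
x = -1: LHS = |-(-1) + 2| = |3| = 3; 3 ≤ 0 — FAILS  ← closest negative counterexample to 0

Answer: x = -1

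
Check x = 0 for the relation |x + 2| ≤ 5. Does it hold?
x = 0: LHS = |0 + 2| = |2| = 2; 2 ≤ 5 — holds

The relation is satisfied at x = 0.

Answer: Yes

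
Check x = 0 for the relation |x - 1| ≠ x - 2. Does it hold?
x = 0: LHS = |0 - 1| = |-1| = 1, RHS = 0 - 2 = -2; 1 ≠ -2 — holds

The relation is satisfied at x = 0.

Answer: Yes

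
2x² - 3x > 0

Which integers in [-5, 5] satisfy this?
Holds for: {-5, -4, -3, -2, -1, 2, 3, 4, 5}
Fails for: {0, 1}

Answer: {-5, -4, -3, -2, -1, 2, 3, 4, 5}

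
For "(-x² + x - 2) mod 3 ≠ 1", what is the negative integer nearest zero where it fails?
Testing negative integers from -1 downward:
x = -1: LHS = (-(-1)² + (-1) - 2) mod 3 = (-4) mod 3 = 2; 2 ≠ 1 — holds
x = -2: LHS = (-(-2)² + (-2) - 2) mod 3 = (-8) mod 3 = 1; 1 ≠ 1 — FAILS  ← closest negative counterexample to 0

Answer: x = -2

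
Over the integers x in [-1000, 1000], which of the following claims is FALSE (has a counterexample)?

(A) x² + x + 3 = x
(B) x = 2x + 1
(A) x = 0: LHS = 0² + 0 + 3 = 3; 3 = 0 — FAILS
(B) x = 0: RHS = 2·0 + 1 = 1; 0 = 1 — FAILS

Answer: Both A and B are false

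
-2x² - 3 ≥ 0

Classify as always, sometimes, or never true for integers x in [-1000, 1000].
Over all integers in [-1000, 1000], LHS − RHS is largest at x = 0, where it equals -3:
x = 0: LHS = -2·0² - 3 = -3; -3 ≥ 0 — FAILS
At the ends of the range:
x = -1000: LHS = -2·(-1000)² - 3 = -2000003; -2000003 ≥ 0 — FAILS
x = 1000: LHS = -2·1000² - 3 = -2000003; -2000003 ≥ 0 — FAILS
Hence LHS − RHS is never zero or positive, i.e. LHS < RHS throughout, so the claimed relation (≥) fails for every integer in [-1000, 1000].

No integer in the range satisfies it.

Answer: Never true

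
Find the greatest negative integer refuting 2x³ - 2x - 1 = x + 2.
Testing negative integers from -1 downward:
x = -1: LHS = 2·(-1)³ - 2·(-1) - 1 = -1, RHS = (-1) + 2 = 1; -1 = 1 — FAILS  ← closest negative counterexample to 0

Answer: x = -1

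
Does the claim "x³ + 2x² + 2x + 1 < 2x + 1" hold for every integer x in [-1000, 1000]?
The claim fails at x = 0:
x = 0: LHS = 0³ + 2·0² + 2·0 + 1 = 1, RHS = 2·0 + 1 = 1; 1 < 1 — FAILS

Because a single integer refutes it, the statement is false.

Answer: False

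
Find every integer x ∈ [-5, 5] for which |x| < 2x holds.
Holds for: {1, 2, 3, 4, 5}
Fails for: {-5, -4, -3, -2, -1, 0}

Answer: {1, 2, 3, 4, 5}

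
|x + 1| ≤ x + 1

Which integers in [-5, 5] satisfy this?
Holds for: {-1, 0, 1, 2, 3, 4, 5}
Fails for: {-5, -4, -3, -2}

Answer: {-1, 0, 1, 2, 3, 4, 5}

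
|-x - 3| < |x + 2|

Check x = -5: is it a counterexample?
Substitute x = -5 into the relation:
x = -5: LHS = |-(-5) - 3| = |2| = 2, RHS = |(-5) + 2| = |-3| = 3; 2 < 3 — holds

The claim holds here, so x = -5 is not a counterexample. (A counterexample exists elsewhere, e.g. x = 0.)

Answer: No, x = -5 is not a counterexample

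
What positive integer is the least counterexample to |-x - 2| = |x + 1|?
Testing positive integers:
x = 1: LHS = |-1 - 2| = |-3| = 3, RHS = |1 + 1| = |2| = 2; 3 = 2 — FAILS  ← smallest positive counterexample

Answer: x = 1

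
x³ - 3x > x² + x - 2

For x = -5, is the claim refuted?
Substitute x = -5 into the relation:
x = -5: LHS = (-5)³ - 3·(-5) = -110, RHS = (-5)² + (-5) - 2 = 18; -110 > 18 — FAILS

Since the claim fails at x = -5, this value is a counterexample.

Answer: Yes, x = -5 is a counterexample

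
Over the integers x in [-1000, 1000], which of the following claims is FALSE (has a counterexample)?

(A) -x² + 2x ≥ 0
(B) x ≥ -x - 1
(A) x = -1: LHS = -(-1)² + 2·(-1) = -3; -3 ≥ 0 — FAILS
(B) x = -1: RHS = -(-1) - 1 = 0; -1 ≥ 0 — FAILS

Answer: Both A and B are false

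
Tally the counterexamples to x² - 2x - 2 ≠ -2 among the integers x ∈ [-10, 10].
Counterexamples in [-10, 10]: {0, 2}.

Counting them gives 2 values.

Answer: 2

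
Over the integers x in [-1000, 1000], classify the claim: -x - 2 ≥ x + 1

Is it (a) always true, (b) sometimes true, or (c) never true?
Holds at x = -2: LHS = -(-2) - 2 = 0, RHS = (-2) + 1 = -1; 0 ≥ -1 — holds
Fails at x = 0: LHS = -0 - 2 = -2, RHS = 0 + 1 = 1; -2 ≥ 1 — FAILS
It is satisfied by some integers in the range but not all.

Answer: Sometimes true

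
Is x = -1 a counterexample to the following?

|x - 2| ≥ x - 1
Substitute x = -1 into the relation:
x = -1: LHS = |(-1) - 2| = |-3| = 3, RHS = (-1) - 1 = -2; 3 ≥ -2 — holds

The claim holds here, so x = -1 is not a counterexample. (A counterexample exists elsewhere, e.g. x = 2.)

Answer: No, x = -1 is not a counterexample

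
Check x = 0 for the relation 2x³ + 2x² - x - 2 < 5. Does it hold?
x = 0: LHS = 2·0³ + 2·0² - 0 - 2 = -2; -2 < 5 — holds

The relation is satisfied at x = 0.

Answer: Yes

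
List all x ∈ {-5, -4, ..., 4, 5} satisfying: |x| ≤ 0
Holds for: {0}
Fails for: {-5, -4, -3, -2, -1, 1, 2, 3, 4, 5}

Answer: {0}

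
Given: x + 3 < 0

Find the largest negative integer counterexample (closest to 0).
Testing negative integers from -1 downward:
x = -1: LHS = (-1) + 3 = 2; 2 < 0 — FAILS  ← closest negative counterexample to 0

Answer: x = -1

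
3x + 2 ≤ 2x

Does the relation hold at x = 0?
x = 0: LHS = 3·0 + 2 = 2, RHS = 2·0 = 0; 2 ≤ 0 — FAILS

The relation fails at x = 0, so x = 0 is a counterexample.

Answer: No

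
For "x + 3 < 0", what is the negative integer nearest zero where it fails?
Testing negative integers from -1 downward:
x = -1: LHS = (-1) + 3 = 2; 2 < 0 — FAILS  ← closest negative counterexample to 0

Answer: x = -1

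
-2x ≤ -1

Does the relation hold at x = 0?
x = 0: LHS = -2·0 = 0; 0 ≤ -1 — FAILS

The relation fails at x = 0, so x = 0 is a counterexample.

Answer: No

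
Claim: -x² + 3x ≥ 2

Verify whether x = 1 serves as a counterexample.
Substitute x = 1 into the relation:
x = 1: LHS = -1² + 3·1 = 2; 2 ≥ 2 — holds

The claim holds here, so x = 1 is not a counterexample. (A counterexample exists elsewhere, e.g. x = 0.)

Answer: No, x = 1 is not a counterexample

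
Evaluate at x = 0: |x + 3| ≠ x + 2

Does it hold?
x = 0: LHS = |0 + 3| = |3| = 3, RHS = 0 + 2 = 2; 3 ≠ 2 — holds

The relation is satisfied at x = 0.

Answer: Yes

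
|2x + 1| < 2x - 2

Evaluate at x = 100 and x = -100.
x = 100: LHS = |2·100 + 1| = |201| = 201, RHS = 2·100 - 2 = 198; 201 < 198 — FAILS
x = -100: LHS = |2·(-100) + 1| = |-199| = 199, RHS = 2·(-100) - 2 = -202; 199 < -202 — FAILS

Answer: No, fails for both x = 100 and x = -100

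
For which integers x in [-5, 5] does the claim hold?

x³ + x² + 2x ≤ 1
Holds for: {-5, -4, -3, -2, -1, 0}
Fails for: {1, 2, 3, 4, 5}

Answer: {-5, -4, -3, -2, -1, 0}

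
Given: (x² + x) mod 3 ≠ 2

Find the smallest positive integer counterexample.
Testing positive integers:
x = 1: LHS = (1² + 1) mod 3 = 2 mod 3 = 2; 2 ≠ 2 — FAILS  ← smallest positive counterexample

Answer: x = 1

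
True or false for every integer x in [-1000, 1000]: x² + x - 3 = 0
The claim fails at x = 0:
x = 0: LHS = 0² + 0 - 3 = -3; -3 = 0 — FAILS

Because a single integer refutes it, the statement is false.

Answer: False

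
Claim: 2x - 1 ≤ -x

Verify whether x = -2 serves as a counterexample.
Substitute x = -2 into the relation:
x = -2: LHS = 2·(-2) - 1 = -5, RHS = -(-2) = 2; -5 ≤ 2 — holds

The claim holds here, so x = -2 is not a counterexample. (A counterexample exists elsewhere, e.g. x = 1.)

Answer: No, x = -2 is not a counterexample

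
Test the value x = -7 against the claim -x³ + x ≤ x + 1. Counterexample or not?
Substitute x = -7 into the relation:
x = -7: LHS = -(-7)³ + (-7) = 336, RHS = (-7) + 1 = -6; 336 ≤ -6 — FAILS

Since the claim fails at x = -7, this value is a counterexample.

Answer: Yes, x = -7 is a counterexample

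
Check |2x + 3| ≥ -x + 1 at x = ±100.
x = 100: LHS = |2·100 + 3| = |203| = 203, RHS = -100 + 1 = -99; 203 ≥ -99 — holds
x = -100: LHS = |2·(-100) + 3| = |-197| = 197, RHS = -(-100) + 1 = 101; 197 ≥ 101 — holds

Answer: Yes, holds for both x = 100 and x = -100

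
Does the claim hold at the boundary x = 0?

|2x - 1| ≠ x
x = 0: LHS = |2·0 - 1| = |-1| = 1; 1 ≠ 0 — holds

The relation is satisfied at x = 0.

Answer: Yes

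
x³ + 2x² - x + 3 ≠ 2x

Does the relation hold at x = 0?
x = 0: LHS = 0³ + 2·0² - 0 + 3 = 3, RHS = 2·0 = 0; 3 ≠ 0 — holds

The relation is satisfied at x = 0.

Answer: Yes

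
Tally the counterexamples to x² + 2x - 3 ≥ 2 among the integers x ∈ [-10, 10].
Counterexamples in [-10, 10]: {-3, -2, -1, 0, 1}.

Counting them gives 5 values.

Answer: 5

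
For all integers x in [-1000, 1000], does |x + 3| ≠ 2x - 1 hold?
The claim fails at x = 4:
x = 4: LHS = |4 + 3| = |7| = 7, RHS = 2·4 - 1 = 7; 7 ≠ 7 — FAILS

Because a single integer refutes it, the statement is false.

Answer: False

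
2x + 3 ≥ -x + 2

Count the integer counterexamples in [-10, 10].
Counterexamples in [-10, 10]: {-10, -9, -8, -7, -6, -5, -4, -3, -2, -1}.

Counting them gives 10 values.

Answer: 10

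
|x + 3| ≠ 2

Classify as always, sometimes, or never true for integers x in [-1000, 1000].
Holds at x = 0: LHS = |0 + 3| = |3| = 3; 3 ≠ 2 — holds
Fails at x = -1: LHS = |(-1) + 3| = |2| = 2; 2 ≠ 2 — FAILS
It is satisfied by some integers in the range but not all.

Answer: Sometimes true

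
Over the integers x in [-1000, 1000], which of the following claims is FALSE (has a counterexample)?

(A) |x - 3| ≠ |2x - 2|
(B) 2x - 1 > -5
(A) x = -1: LHS = |(-1) - 3| = |-4| = 4, RHS = |2·(-1) - 2| = |-4| = 4; 4 ≠ 4 — FAILS
(B) x = -2: LHS = 2·(-2) - 1 = -5; -5 > -5 — FAILS

Answer: Both A and B are false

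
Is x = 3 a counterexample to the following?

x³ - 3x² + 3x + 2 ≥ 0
Substitute x = 3 into the relation:
x = 3: LHS = 3³ - 3·3² + 3·3 + 2 = 11; 11 ≥ 0 — holds

The claim holds here, so x = 3 is not a counterexample. (A counterexample exists elsewhere, e.g. x = -1.)

Answer: No, x = 3 is not a counterexample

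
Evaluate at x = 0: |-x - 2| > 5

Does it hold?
x = 0: LHS = |-0 - 2| = |-2| = 2; 2 > 5 — FAILS

The relation fails at x = 0, so x = 0 is a counterexample.

Answer: No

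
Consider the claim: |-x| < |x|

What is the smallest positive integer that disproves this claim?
Testing positive integers:
x = 1: LHS = |-1| = 1, RHS = |1| = 1; 1 < 1 — FAILS  ← smallest positive counterexample

Answer: x = 1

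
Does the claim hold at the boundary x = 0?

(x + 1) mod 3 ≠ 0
x = 0: LHS = (0 + 1) mod 3 = 1 mod 3 = 1; 1 ≠ 0 — holds

The relation is satisfied at x = 0.

Answer: Yes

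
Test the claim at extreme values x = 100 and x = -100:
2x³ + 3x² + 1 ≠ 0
x = 100: LHS = 2·100³ + 3·100² + 1 = 2030001; 2030001 ≠ 0 — holds
x = -100: LHS = 2·(-100)³ + 3·(-100)² + 1 = -1969999; -1969999 ≠ 0 — holds

Answer: Yes, holds for both x = 100 and x = -100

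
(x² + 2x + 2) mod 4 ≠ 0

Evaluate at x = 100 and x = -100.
x = 100: LHS = (100² + 2·100 + 2) mod 4 = 10202 mod 4 = 2; 2 ≠ 0 — holds
x = -100: LHS = ((-100)² + 2·(-100) + 2) mod 4 = 9802 mod 4 = 2; 2 ≠ 0 — holds

Answer: Yes, holds for both x = 100 and x = -100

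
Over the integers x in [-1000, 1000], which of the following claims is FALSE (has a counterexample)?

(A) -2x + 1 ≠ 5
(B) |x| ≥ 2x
(A) x = -2: LHS = -2·(-2) + 1 = 5; 5 ≠ 5 — FAILS
(B) x = 1: LHS = |1| = 1, RHS = 2·1 = 2; 1 ≥ 2 — FAILS

Answer: Both A and B are false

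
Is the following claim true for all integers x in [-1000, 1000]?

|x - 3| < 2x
The claim fails at x = 0:
x = 0: LHS = |0 - 3| = |-3| = 3, RHS = 2·0 = 0; 3 < 0 — FAILS

Because a single integer refutes it, the statement is false.

Answer: False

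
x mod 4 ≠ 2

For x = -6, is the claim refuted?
Substitute x = -6 into the relation:
x = -6: LHS = (-6) mod 4 = 2; 2 ≠ 2 — FAILS

Since the claim fails at x = -6, this value is a counterexample.

Answer: Yes, x = -6 is a counterexample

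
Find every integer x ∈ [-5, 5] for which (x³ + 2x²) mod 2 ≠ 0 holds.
Holds for: {-5, -3, -1, 1, 3, 5}
Fails for: {-4, -2, 0, 2, 4}

Answer: {-5, -3, -1, 1, 3, 5}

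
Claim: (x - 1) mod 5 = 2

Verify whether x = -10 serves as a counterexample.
Substitute x = -10 into the relation:
x = -10: LHS = ((-10) - 1) mod 5 = (-11) mod 5 = 4; 4 = 2 — FAILS

Since the claim fails at x = -10, this value is a counterexample.

Answer: Yes, x = -10 is a counterexample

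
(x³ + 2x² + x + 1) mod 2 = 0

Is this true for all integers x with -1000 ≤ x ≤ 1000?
The claim fails at x = 0:
x = 0: LHS = (0³ + 2·0² + 0 + 1) mod 2 = 1 mod 2 = 1; 1 = 0 — FAILS

Because a single integer refutes it, the statement is false.

Answer: False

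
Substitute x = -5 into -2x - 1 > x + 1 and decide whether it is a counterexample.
Substitute x = -5 into the relation:
x = -5: LHS = -2·(-5) - 1 = 9, RHS = (-5) + 1 = -4; 9 > -4 — holds

The claim holds here, so x = -5 is not a counterexample. (A counterexample exists elsewhere, e.g. x = 0.)

Answer: No, x = -5 is not a counterexample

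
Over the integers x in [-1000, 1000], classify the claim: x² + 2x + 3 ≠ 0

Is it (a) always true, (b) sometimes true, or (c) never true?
Over all integers in [-1000, 1000], LHS − RHS is always positive; it is smallest at x = -1, where it equals 2:
x = -1: LHS = (-1)² + 2·(-1) + 3 = 2; 2 ≠ 0 — holds
At the ends of the range:
x = -1000: LHS = (-1000)² + 2·(-1000) + 3 = 998003; 998003 ≠ 0 — holds
x = 1000: LHS = 1000² + 2·1000 + 3 = 1002003; 1002003 ≠ 0 — holds
Hence LHS − RHS is never 0, i.e. the two sides are never equal, so the relation holds for every integer in [-1000, 1000].

No counterexample exists.

Answer: Always true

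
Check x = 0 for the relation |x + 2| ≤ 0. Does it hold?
x = 0: LHS = |0 + 2| = |2| = 2; 2 ≤ 0 — FAILS

The relation fails at x = 0, so x = 0 is a counterexample.

Answer: No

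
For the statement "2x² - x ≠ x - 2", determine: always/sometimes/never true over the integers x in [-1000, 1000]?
Over all integers in [-1000, 1000], LHS − RHS is always positive; it is smallest at x = 0, where it equals 2:
x = 0: LHS = 2·0² - 0 = 0, RHS = 0 - 2 = -2; 0 ≠ -2 — holds
At the ends of the range:
x = -1000: LHS = 2·(-1000)² - (-1000) = 2001000, RHS = (-1000) - 2 = -1002; 2001000 ≠ -1002 — holds
x = 1000: LHS = 2·1000² - 1000 = 1999000, RHS = 1000 - 2 = 998; 1999000 ≠ 998 — holds
Hence LHS − RHS is never 0, i.e. the two sides are never equal, so the relation holds for every integer in [-1000, 1000].

No counterexample exists.

Answer: Always true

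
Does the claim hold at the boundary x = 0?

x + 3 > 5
x = 0: LHS = 0 + 3 = 3; 3 > 5 — FAILS

The relation fails at x = 0, so x = 0 is a counterexample.

Answer: No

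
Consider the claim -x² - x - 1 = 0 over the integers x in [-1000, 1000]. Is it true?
The claim fails at x = 0:
x = 0: LHS = -0² - 0 - 1 = -1; -1 = 0 — FAILS

Because a single integer refutes it, the statement is false.

Answer: False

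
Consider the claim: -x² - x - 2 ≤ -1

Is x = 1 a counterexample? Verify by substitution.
Substitute x = 1 into the relation:
x = 1: LHS = -1² - 1 - 2 = -4; -4 ≤ -1 — holds

The relation holds at x = 1, so it is not a counterexample.

Answer: No, x = 1 is not a counterexample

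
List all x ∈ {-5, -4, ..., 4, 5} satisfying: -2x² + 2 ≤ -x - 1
Holds for: {-5, -4, -3, -2, -1, 2, 3, 4, 5}
Fails for: {0, 1}

Answer: {-5, -4, -3, -2, -1, 2, 3, 4, 5}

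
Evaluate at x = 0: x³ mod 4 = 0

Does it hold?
x = 0: LHS = (0³) mod 4 = 0 mod 4 = 0; 0 = 0 — holds

The relation is satisfied at x = 0.

Answer: Yes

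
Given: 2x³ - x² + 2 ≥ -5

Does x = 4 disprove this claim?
Substitute x = 4 into the relation:
x = 4: LHS = 2·4³ - 4² + 2 = 114; 114 ≥ -5 — holds

The claim holds here, so x = 4 is not a counterexample. (A counterexample exists elsewhere, e.g. x = -2.)

Answer: No, x = 4 is not a counterexample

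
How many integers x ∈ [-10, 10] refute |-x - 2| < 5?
Counterexamples in [-10, 10]: {-10, -9, -8, -7, 3, 4, 5, 6, 7, 8, 9, 10}.

Counting them gives 12 values.

Answer: 12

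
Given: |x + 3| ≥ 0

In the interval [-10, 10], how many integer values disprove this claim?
An absolute value is never negative, so the left side is ≥ 0 for every x, while the right side is 0. Tightest case in [-10, 10] is x = -3:
x = -3: LHS = |(-3) + 3| = |0| = 0; 0 ≥ 0 — holds
Hence LHS − RHS is never negative, i.e. LHS ≥ RHS throughout, so the relation holds for every integer in [-10, 10].

No counterexample appears in that range.

Answer: 0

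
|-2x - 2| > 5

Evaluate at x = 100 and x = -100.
x = 100: LHS = |-2·100 - 2| = |-202| = 202; 202 > 5 — holds
x = -100: LHS = |-2·(-100) - 2| = |198| = 198; 198 > 5 — holds

Answer: Yes, holds for both x = 100 and x = -100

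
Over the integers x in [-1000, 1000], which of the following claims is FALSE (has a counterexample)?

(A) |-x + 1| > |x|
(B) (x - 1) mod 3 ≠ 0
(A) x = 1: LHS = |-1 + 1| = |0| = 0, RHS = |1| = 1; 0 > 1 — FAILS
(B) x = 1: LHS = (1 - 1) mod 3 = 0 mod 3 = 0; 0 ≠ 0 — FAILS

Answer: Both A and B are false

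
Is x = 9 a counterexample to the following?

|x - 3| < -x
Substitute x = 9 into the relation:
x = 9: LHS = |9 - 3| = |6| = 6; 6 < -9 — FAILS

Since the claim fails at x = 9, this value is a counterexample.

Answer: Yes, x = 9 is a counterexample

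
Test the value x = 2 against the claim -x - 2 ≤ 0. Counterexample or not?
Substitute x = 2 into the relation:
x = 2: LHS = -2 - 2 = -4; -4 ≤ 0 — holds

The claim holds here, so x = 2 is not a counterexample. (A counterexample exists elsewhere, e.g. x = -3.)

Answer: No, x = 2 is not a counterexample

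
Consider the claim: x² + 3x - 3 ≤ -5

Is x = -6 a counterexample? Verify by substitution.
Substitute x = -6 into the relation:
x = -6: LHS = (-6)² + 3·(-6) - 3 = 15; 15 ≤ -5 — FAILS

Since the claim fails at x = -6, this value is a counterexample.

Answer: Yes, x = -6 is a counterexample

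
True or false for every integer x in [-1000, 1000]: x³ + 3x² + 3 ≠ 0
Track d = LHS − RHS over the integers in [-1000, 1000]. Equality would need d = 0, but d changes sign only between consecutive integers, jumping over 0:
x = -4: LHS = (-4)³ + 3·(-4)² + 3 = -13; -13 ≠ 0 — holds  (d = -13)
x = -3: LHS = (-3)³ + 3·(-3)² + 3 = 3; 3 ≠ 0 — holds  (d = 3)
Away from these crossings d keeps a constant sign, and checking every integer in [-1000, 1000] confirms d ≠ 0 throughout. Hence the two sides are never equal, so the relation holds for every integer in [-1000, 1000].

No counterexample exists.

Answer: True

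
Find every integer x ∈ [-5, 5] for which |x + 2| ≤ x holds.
Over all integers in [-5, 5], LHS − RHS is smallest at x = 0, where it equals 2:
x = 0: LHS = |0 + 2| = |2| = 2; 2 ≤ 0 — FAILS
At the ends of the range:
x = -5: LHS = |(-5) + 2| = |-3| = 3; 3 ≤ -5 — FAILS
x = 5: LHS = |5 + 2| = |7| = 7; 7 ≤ 5 — FAILS
Hence LHS − RHS is never zero or negative, i.e. LHS > RHS throughout, so the claimed relation (≤) fails for every integer in [-5, 5].

Answer: None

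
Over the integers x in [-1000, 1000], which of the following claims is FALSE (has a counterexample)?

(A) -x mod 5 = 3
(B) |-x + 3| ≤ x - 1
(A) x = 0: LHS = (-0) mod 5 = 0 mod 5 = 0; 0 = 3 — FAILS
(B) x = 0: LHS = |-0 + 3| = |3| = 3, RHS = 0 - 1 = -1; 3 ≤ -1 — FAILS

Answer: Both A and B are false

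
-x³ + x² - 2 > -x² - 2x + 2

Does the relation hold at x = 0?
x = 0: LHS = -0³ + 0² - 2 = -2, RHS = -0² - 2·0 + 2 = 2; -2 > 2 — FAILS

The relation fails at x = 0, so x = 0 is a counterexample.

Answer: No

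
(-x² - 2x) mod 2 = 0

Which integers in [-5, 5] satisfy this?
Holds for: {-4, -2, 0, 2, 4}
Fails for: {-5, -3, -1, 1, 3, 5}

Answer: {-4, -2, 0, 2, 4}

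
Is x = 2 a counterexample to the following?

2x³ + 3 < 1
Substitute x = 2 into the relation:
x = 2: LHS = 2·2³ + 3 = 19; 19 < 1 — FAILS

Since the claim fails at x = 2, this value is a counterexample.

Answer: Yes, x = 2 is a counterexample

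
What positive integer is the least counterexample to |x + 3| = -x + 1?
Testing positive integers:
x = 1: LHS = |1 + 3| = |4| = 4, RHS = -1 + 1 = 0; 4 = 0 — FAILS  ← smallest positive counterexample

Answer: x = 1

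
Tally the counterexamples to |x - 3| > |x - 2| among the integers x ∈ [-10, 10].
Counterexamples in [-10, 10]: {3, 4, 5, 6, 7, 8, 9, 10}.

Counting them gives 8 values.

Answer: 8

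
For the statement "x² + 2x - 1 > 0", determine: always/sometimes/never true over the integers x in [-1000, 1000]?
Holds at x = 1: LHS = 1² + 2·1 - 1 = 2; 2 > 0 — holds
Fails at x = 0: LHS = 0² + 2·0 - 1 = -1; -1 > 0 — FAILS
It is satisfied by some integers in the range but not all.

Answer: Sometimes true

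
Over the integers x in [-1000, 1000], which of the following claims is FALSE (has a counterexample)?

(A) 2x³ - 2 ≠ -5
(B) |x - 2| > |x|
(A) Track d = LHS − RHS over the integers in [-1000, 1000]. Equality would need d = 0, but d changes sign only between consecutive integers, jumping over 0:
x = -2: LHS = 2·(-2)³ - 2 = -18; -18 ≠ -5 — holds  (d = -13)
x = -1: LHS = 2·(-1)³ - 2 = -4; -4 ≠ -5 — holds  (d = 1)
Away from these crossings d keeps a constant sign, and checking every integer in [-1000, 1000] confirms d ≠ 0 throughout. Hence the two sides are never equal, so the relation holds for every integer in [-1000, 1000].

(B) x = 1: LHS = |1 - 2| = |-1| = 1, RHS = |1| = 1; 1 > 1 — FAILS

Only (B) has a counterexample.

Answer: B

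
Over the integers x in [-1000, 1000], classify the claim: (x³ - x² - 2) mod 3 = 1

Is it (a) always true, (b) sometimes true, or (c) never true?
Holds at x = 0: LHS = (0³ - 0² - 2) mod 3 = (-2) mod 3 = 1; 1 = 1 — holds
Fails at x = -1: LHS = ((-1)³ - (-1)² - 2) mod 3 = (-4) mod 3 = 2; 2 = 1 — FAILS
It is satisfied by some integers in the range but not all.

Answer: Sometimes true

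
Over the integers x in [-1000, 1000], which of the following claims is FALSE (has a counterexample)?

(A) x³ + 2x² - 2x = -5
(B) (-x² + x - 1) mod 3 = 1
(A) x = 0: LHS = 0³ + 2·0² - 2·0 = 0; 0 = -5 — FAILS
(B) x = 0: LHS = (-0² + 0 - 1) mod 3 = (-1) mod 3 = 2; 2 = 1 — FAILS

Answer: Both A and B are false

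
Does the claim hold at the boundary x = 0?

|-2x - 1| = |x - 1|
x = 0: LHS = |-2·0 - 1| = |-1| = 1, RHS = |0 - 1| = |-1| = 1; 1 = 1 — holds

The relation is satisfied at x = 0.

Answer: Yes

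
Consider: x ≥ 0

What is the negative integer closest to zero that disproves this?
Testing negative integers from -1 downward:
x = -1: -1 ≥ 0 — FAILS  ← closest negative counterexample to 0

Answer: x = -1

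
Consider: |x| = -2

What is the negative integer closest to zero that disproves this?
Testing negative integers from -1 downward:
x = -1: LHS = |-1| = 1; 1 = -2 — FAILS  ← closest negative counterexample to 0

Answer: x = -1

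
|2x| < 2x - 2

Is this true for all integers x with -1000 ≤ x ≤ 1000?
The claim fails at x = 0:
x = 0: LHS = |2·0| = |0| = 0, RHS = 2·0 - 2 = -2; 0 < -2 — FAILS

Because a single integer refutes it, the statement is false.

Answer: False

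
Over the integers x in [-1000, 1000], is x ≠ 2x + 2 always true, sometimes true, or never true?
Holds at x = 0: RHS = 2·0 + 2 = 2; 0 ≠ 2 — holds
Fails at x = -2: RHS = 2·(-2) + 2 = -2; -2 ≠ -2 — FAILS
It is satisfied by some integers in the range but not all.

Answer: Sometimes true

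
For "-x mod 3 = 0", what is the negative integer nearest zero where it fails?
Testing negative integers from -1 downward:
x = -1: LHS = (-(-1)) mod 3 = 1 mod 3 = 1; 1 = 0 — FAILS  ← closest negative counterexample to 0

Answer: x = -1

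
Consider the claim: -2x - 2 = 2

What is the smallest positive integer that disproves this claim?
Testing positive integers:
x = 1: LHS = -2·1 - 2 = -4; -4 = 2 — FAILS  ← smallest positive counterexample

Answer: x = 1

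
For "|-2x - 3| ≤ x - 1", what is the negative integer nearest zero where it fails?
Testing negative integers from -1 downward:
x = -1: LHS = |-2·(-1) - 3| = |-1| = 1, RHS = (-1) - 1 = -2; 1 ≤ -2 — FAILS  ← closest negative counterexample to 0

Answer: x = -1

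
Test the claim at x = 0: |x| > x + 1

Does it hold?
x = 0: LHS = |0| = 0, RHS = 0 + 1 = 1; 0 > 1 — FAILS

The relation fails at x = 0, so x = 0 is a counterexample.

Answer: No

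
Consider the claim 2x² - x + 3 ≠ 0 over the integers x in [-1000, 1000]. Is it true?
Over all integers in [-1000, 1000], LHS − RHS is always positive; it is smallest at x = 0, where it equals 3:
x = 0: LHS = 2·0² - 0 + 3 = 3; 3 ≠ 0 — holds
At the ends of the range:
x = -1000: LHS = 2·(-1000)² - (-1000) + 3 = 2001003; 2001003 ≠ 0 — holds
x = 1000: LHS = 2·1000² - 1000 + 3 = 1999003; 1999003 ≠ 0 — holds
Hence LHS − RHS is never 0, i.e. the two sides are never equal, so the relation holds for every integer in [-1000, 1000].

No counterexample exists.

Answer: True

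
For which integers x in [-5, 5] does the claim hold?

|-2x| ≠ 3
Track d = LHS − RHS over the integers in [-5, 5]. Equality would need d = 0, but d changes sign only between consecutive integers, jumping over 0:
x = -2: LHS = |-2·(-2)| = |4| = 4; 4 ≠ 3 — holds  (d = 1)
x = -1: LHS = |-2·(-1)| = |2| = 2; 2 ≠ 3 — holds  (d = -1)
x = 1: LHS = |-2·1| = |-2| = 2; 2 ≠ 3 — holds  (d = -1)
x = 2: LHS = |-2·2| = |-4| = 4; 4 ≠ 3 — holds  (d = 1)
Away from these crossings d keeps a constant sign, and checking every integer in [-5, 5] confirms d ≠ 0 throughout. Hence the two sides are never equal, so the relation holds for every integer in [-5, 5].

Answer: All integers in [-5, 5]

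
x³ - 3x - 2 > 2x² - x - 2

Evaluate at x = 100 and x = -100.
x = 100: LHS = 100³ - 3·100 - 2 = 999698, RHS = 2·100² - 100 - 2 = 19898; 999698 > 19898 — holds
x = -100: LHS = (-100)³ - 3·(-100) - 2 = -999702, RHS = 2·(-100)² - (-100) - 2 = 20098; -999702 > 20098 — FAILS

Answer: Partially: holds for x = 100, fails for x = -100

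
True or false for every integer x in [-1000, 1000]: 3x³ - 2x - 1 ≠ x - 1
The claim fails at x = 0:
x = 0: LHS = 3·0³ - 2·0 - 1 = -1, RHS = 0 - 1 = -1; -1 ≠ -1 — FAILS

Because a single integer refutes it, the statement is false.

Answer: False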